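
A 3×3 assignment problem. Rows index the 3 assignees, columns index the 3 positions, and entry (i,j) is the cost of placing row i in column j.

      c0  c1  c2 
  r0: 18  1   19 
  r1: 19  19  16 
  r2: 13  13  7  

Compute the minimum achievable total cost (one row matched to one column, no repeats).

optimal assignment: row0→col1 (cost 1), row1→col0 (cost 19), row2→col2 (cost 7)
total = 1 + 19 + 7 = 27

Minimum assignment cost: 27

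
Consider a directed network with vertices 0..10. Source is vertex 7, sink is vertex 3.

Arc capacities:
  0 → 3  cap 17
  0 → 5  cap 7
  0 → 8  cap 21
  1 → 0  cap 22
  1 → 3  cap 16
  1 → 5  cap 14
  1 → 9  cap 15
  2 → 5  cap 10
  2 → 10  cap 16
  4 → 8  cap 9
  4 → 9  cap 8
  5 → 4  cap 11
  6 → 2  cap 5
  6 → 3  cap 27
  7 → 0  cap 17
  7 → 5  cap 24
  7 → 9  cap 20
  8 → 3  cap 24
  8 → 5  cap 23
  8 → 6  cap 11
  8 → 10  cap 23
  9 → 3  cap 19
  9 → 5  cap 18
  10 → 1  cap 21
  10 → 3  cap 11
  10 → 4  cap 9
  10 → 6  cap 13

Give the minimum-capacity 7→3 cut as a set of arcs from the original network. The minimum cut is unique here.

augment #1: 7→0→3 push 17
augment #2: 7→9→3 push 19
augment #3: 7→5→4→8→3 push 9
max flow = 45; residual-reachable set from 7 gives S-side
cut edges (S→T): {(4,8), (7,0), (9,3)} total cap 45

Min-cut arcs: {(4,8), (7,0), (9,3)} (total capacity 45)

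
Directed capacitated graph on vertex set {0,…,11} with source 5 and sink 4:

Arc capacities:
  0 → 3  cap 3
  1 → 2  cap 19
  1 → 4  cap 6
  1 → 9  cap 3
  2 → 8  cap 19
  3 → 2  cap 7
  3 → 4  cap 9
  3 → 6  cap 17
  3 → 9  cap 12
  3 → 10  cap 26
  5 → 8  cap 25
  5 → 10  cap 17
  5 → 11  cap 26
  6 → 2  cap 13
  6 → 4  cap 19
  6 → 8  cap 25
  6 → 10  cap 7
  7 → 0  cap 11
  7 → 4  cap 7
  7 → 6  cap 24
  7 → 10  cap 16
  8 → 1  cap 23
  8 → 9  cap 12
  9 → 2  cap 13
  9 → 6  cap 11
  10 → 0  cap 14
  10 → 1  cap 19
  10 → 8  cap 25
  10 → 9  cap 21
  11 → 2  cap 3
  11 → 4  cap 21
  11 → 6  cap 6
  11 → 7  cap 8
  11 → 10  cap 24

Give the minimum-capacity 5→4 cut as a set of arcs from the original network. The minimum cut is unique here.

Min-cut arcs: {(0,3), (1,4), (5,11), (9,6)} (total capacity 46)

augment #1: 5→11→4 push 21
augment #2: 5→8→1→4 push 6
augment #3: 5→11→6→4 push 5
augment #4: 5→8→9→6→4 push 11
augment #5: 5→10→0→3→4 push 3
max flow = 46; residual-reachable set from 5 gives S-side
cut edges (S→T): {(0,3), (1,4), (5,11), (9,6)} total cap 46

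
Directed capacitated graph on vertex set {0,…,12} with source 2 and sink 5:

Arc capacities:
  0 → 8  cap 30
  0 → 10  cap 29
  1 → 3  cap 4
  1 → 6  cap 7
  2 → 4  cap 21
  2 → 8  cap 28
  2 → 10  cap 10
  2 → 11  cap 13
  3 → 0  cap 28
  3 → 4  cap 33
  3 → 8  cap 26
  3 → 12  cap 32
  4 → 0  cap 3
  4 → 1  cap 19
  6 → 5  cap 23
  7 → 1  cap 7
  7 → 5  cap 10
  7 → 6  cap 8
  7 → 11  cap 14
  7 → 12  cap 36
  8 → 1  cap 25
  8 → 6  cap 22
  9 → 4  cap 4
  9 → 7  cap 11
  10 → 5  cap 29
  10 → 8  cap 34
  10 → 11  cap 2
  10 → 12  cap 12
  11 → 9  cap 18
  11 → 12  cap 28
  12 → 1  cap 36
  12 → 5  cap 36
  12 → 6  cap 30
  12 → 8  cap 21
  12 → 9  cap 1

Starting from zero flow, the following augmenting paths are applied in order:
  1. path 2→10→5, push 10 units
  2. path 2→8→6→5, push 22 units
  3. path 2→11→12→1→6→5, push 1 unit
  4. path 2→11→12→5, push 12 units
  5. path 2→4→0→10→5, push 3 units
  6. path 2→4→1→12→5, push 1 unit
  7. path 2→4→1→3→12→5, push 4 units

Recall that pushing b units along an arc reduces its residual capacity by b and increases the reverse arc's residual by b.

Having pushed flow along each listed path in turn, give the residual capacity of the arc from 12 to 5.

Residual capacity of (12,5): 19

after path 1 (2→10→5, push 10): res(12,5)=36
after path 2 (2→8→6→5, push 22): res(12,5)=36
after path 3 (2→11→12→1→6→5, push 1): res(12,5)=36
after path 4 (2→11→12→5, push 12): res(12,5)=24
after path 5 (2→4→0→10→5, push 3): res(12,5)=24
after path 6 (2→4→1→12→5, push 1): res(12,5)=23
after path 7 (2→4→1→3→12→5, push 4): res(12,5)=19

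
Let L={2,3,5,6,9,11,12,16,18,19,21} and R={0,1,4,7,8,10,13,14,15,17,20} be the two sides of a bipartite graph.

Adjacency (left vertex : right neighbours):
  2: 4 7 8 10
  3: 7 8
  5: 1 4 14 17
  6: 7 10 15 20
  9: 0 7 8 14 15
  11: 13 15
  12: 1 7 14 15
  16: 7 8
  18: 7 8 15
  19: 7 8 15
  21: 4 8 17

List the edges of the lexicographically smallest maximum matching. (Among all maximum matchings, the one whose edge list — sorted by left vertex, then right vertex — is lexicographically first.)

Lex-smallest maximum matching: {(2,4), (3,7), (5,1), (6,10), (9,0), (11,13), (12,14), (16,8), (18,15), (21,17)}

|M| = 10 (so the lex-smallest maximum matching has 10 edges)
process left vertices in ascending order; for each, take the smallest-labelled available neighbour that still permits 10 edges overall, or leave it unmatched if none does
lex-smallest matching: {2-4, 3-7, 5-1, 6-10, 9-0, 11-13, 12-14, 16-8, 18-15, 21-17}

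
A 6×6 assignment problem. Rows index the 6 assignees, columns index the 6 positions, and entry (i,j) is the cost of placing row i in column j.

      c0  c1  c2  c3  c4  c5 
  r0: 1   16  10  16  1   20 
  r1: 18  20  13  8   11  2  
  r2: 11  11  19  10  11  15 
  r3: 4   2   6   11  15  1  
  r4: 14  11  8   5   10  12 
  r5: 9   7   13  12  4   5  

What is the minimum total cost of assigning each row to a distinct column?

optimal assignment: row0→col0 (cost 1), row1→col5 (cost 2), row2→col3 (cost 10), row3→col1 (cost 2), row4→col2 (cost 8), row5→col4 (cost 4)
total = 1 + 2 + 10 + 2 + 8 + 4 = 27

Minimum assignment cost: 27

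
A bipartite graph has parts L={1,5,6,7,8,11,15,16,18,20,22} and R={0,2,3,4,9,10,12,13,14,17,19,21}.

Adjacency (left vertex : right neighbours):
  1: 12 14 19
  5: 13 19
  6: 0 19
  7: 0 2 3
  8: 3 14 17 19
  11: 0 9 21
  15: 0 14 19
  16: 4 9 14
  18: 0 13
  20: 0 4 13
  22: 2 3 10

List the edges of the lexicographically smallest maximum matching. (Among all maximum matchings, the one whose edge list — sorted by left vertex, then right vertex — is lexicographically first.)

Lex-smallest maximum matching: {(1,12), (5,13), (6,19), (7,2), (8,3), (11,21), (15,14), (16,9), (18,0), (20,4), (22,10)}

|M| = 11 (so the lex-smallest maximum matching has 11 edges)
process left vertices in ascending order; for each, take the smallest-labelled available neighbour that still permits 11 edges overall, or leave it unmatched if none does
lex-smallest matching: {1-12, 5-13, 6-19, 7-2, 8-3, 11-21, 15-14, 16-9, 18-0, 20-4, 22-10}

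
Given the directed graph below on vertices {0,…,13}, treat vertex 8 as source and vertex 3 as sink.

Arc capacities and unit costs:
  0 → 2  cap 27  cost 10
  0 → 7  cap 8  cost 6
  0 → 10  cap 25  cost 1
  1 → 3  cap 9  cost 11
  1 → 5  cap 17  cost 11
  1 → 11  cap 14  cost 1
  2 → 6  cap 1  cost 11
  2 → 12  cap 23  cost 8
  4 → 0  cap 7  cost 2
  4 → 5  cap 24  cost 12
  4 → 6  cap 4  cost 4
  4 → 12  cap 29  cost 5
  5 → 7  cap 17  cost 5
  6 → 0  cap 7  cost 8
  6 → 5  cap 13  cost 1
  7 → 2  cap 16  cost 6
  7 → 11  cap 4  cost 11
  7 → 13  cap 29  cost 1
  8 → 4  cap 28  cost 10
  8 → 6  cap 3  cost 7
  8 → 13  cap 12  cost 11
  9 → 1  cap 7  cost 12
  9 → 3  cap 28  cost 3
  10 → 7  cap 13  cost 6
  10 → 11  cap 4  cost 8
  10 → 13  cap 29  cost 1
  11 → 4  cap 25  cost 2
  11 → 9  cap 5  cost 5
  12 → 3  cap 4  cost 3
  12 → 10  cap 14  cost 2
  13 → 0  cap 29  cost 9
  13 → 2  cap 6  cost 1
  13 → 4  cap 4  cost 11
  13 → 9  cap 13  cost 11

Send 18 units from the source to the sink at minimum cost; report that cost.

Minimum cost for 18 units: 429

shortest-cost path #1: 8→4→12→3 push 4 @ unit cost 18 (adds 72)
shortest-cost path #2: 8→13→9→3 push 12 @ unit cost 25 (adds 300)
shortest-cost path #3: 8→6→5→7→13→9→3 push 1 @ unit cost 28 (adds 28)
shortest-cost path #4: 8→4→0→10→11→9→3 push 1 @ unit cost 29 (adds 29)
total cost = 429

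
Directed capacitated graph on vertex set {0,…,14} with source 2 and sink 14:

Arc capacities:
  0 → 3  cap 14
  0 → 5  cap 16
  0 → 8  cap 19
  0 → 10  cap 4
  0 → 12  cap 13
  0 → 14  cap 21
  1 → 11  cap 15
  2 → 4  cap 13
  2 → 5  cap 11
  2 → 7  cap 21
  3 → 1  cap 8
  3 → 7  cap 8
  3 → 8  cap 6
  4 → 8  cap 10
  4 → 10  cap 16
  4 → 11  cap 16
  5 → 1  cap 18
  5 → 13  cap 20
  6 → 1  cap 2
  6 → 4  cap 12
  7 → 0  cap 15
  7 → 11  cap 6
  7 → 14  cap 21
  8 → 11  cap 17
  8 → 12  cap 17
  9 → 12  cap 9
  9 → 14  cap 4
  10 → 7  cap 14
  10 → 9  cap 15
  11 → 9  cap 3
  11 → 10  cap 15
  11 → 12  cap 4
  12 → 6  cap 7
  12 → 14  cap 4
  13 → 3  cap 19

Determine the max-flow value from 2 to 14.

Maximum flow value: 44

augment #1: 2→7→14 bottleneck 21, total now 21
augment #2: 2→4→8→12→14 bottleneck 4, total now 25
augment #3: 2→4→10→9→14 bottleneck 4, total now 29
augment #4: 2→4→10→7→0→14 bottleneck 5, total now 34
augment #5: 2→5→13→3→7→0→14 bottleneck 8, total now 42
augment #6: 2→5→1→11→10→7→0→14 bottleneck 2, total now 44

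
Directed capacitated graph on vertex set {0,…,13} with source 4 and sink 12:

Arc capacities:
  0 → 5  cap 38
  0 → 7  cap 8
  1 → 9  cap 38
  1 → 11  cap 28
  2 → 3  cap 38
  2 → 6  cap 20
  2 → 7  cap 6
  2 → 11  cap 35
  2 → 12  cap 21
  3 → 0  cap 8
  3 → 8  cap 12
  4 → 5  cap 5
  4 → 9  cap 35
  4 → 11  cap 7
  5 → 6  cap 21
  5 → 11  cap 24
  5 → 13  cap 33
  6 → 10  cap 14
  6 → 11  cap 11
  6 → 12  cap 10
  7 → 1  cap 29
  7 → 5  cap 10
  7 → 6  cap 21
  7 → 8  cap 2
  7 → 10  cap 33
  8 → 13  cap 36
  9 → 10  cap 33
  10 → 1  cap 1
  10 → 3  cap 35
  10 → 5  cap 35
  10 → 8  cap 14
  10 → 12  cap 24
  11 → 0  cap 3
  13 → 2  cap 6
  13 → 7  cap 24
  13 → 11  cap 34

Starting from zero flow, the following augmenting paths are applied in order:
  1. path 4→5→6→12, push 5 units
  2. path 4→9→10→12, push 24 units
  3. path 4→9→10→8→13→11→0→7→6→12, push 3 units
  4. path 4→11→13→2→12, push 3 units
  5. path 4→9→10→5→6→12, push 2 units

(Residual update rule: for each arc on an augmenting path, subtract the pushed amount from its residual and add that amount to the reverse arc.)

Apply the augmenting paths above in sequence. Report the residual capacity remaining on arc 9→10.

Residual capacity of (9,10): 4

after path 1 (4→5→6→12, push 5): res(9,10)=33
after path 2 (4→9→10→12, push 24): res(9,10)=9
after path 3 (4→9→10→8→13→11→0→7→6→12, push 3): res(9,10)=6
after path 4 (4→11→13→2→12, push 3): res(9,10)=6
after path 5 (4→9→10→5→6→12, push 2): res(9,10)=4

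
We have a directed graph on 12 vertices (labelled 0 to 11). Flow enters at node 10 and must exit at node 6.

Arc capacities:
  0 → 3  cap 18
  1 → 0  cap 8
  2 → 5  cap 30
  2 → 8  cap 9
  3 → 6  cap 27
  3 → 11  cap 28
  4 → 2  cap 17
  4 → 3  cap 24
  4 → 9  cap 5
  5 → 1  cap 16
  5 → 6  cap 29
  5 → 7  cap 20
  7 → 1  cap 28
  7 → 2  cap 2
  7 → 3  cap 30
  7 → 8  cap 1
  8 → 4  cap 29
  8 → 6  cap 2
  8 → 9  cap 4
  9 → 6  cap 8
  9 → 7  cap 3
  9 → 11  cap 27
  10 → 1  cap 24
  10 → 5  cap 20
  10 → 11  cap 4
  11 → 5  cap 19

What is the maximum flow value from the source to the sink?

augment #1: 10→5→6 bottleneck 20, total now 20
augment #2: 10→11→5→6 bottleneck 4, total now 24
augment #3: 10→1→0→3→6 bottleneck 8, total now 32

Maximum flow value: 32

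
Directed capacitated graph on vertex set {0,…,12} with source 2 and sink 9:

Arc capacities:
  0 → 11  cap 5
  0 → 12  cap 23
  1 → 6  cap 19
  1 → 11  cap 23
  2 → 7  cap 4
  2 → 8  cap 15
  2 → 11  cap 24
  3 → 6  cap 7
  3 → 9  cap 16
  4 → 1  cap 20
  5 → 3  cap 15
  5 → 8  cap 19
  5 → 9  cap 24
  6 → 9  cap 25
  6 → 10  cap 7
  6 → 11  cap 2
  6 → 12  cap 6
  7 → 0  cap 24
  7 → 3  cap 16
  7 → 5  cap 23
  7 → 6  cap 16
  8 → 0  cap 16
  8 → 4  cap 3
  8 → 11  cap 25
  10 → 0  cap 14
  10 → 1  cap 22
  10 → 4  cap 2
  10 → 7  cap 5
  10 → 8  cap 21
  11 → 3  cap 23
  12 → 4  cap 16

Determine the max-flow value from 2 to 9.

augment #1: 2→7→3→9 bottleneck 4, total now 4
augment #2: 2→11→3→9 bottleneck 12, total now 16
augment #3: 2→11→3→6→9 bottleneck 7, total now 23
augment #4: 2→8→4→1→6→9 bottleneck 3, total now 26
augment #5: 2→11→3→7→5→9 bottleneck 4, total now 30
augment #6: 2→8→0→12→4→1→6→9 bottleneck 12, total now 42

Maximum flow value: 42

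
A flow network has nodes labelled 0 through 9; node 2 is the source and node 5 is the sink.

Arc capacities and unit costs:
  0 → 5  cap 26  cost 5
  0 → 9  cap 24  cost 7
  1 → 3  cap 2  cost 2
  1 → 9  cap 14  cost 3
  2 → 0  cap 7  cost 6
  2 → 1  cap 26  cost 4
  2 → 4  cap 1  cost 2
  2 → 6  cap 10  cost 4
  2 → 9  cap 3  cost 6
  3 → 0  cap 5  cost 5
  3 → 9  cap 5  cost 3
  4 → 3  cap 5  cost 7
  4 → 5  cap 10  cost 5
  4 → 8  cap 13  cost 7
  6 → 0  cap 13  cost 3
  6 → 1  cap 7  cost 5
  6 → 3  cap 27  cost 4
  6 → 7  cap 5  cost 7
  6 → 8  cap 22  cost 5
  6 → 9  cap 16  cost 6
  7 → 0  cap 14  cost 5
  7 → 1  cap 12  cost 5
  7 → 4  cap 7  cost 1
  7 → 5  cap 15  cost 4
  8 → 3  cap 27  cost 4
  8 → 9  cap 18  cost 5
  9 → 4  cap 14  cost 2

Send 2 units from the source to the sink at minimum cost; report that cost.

Minimum cost for 2 units: 18

shortest-cost path #1: 2→4→5 push 1 @ unit cost 7 (adds 7)
shortest-cost path #2: 2→0→5 push 1 @ unit cost 11 (adds 11)
total cost = 18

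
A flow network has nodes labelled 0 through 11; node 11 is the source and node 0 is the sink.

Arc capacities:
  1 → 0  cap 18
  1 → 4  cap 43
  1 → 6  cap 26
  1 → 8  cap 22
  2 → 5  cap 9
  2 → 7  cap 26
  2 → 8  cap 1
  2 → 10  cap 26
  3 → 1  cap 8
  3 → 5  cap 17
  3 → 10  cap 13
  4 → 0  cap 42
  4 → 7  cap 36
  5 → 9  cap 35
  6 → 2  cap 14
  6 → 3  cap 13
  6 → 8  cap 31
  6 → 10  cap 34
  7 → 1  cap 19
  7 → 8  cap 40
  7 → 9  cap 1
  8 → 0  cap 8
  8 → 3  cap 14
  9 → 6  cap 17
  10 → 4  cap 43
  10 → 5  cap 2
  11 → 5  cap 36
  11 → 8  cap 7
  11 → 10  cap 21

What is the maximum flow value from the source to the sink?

augment #1: 11→8→0 bottleneck 7, total now 7
augment #2: 11→10→4→0 bottleneck 21, total now 28
augment #3: 11→5→9→6→8→0 bottleneck 1, total now 29
augment #4: 11→5→9→6→3→1→0 bottleneck 8, total now 37
augment #5: 11→5→9→6→10→4→0 bottleneck 8, total now 45

Maximum flow value: 45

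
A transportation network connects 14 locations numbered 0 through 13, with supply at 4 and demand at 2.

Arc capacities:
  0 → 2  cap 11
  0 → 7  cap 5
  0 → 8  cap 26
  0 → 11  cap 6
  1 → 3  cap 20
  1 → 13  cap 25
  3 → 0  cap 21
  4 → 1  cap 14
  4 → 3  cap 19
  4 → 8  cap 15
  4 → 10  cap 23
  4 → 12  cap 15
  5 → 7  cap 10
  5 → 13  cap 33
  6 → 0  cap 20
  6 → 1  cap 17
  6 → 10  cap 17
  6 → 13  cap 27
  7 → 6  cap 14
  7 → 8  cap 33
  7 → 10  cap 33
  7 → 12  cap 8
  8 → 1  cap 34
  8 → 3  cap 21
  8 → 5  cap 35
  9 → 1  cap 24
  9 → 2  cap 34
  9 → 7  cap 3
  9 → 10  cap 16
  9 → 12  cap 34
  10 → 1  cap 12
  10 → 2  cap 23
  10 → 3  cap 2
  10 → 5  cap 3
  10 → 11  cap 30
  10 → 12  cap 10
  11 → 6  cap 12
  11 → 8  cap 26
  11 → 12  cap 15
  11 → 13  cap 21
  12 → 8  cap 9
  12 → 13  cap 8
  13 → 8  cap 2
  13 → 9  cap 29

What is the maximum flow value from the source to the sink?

augment #1: 4→10→2 bottleneck 23, total now 23
augment #2: 4→3→0→2 bottleneck 11, total now 34
augment #3: 4→1→13→9→2 bottleneck 14, total now 48
augment #4: 4→12→13→9→2 bottleneck 8, total now 56
augment #5: 4→8→1→13→9→2 bottleneck 7, total now 63

Maximum flow value: 63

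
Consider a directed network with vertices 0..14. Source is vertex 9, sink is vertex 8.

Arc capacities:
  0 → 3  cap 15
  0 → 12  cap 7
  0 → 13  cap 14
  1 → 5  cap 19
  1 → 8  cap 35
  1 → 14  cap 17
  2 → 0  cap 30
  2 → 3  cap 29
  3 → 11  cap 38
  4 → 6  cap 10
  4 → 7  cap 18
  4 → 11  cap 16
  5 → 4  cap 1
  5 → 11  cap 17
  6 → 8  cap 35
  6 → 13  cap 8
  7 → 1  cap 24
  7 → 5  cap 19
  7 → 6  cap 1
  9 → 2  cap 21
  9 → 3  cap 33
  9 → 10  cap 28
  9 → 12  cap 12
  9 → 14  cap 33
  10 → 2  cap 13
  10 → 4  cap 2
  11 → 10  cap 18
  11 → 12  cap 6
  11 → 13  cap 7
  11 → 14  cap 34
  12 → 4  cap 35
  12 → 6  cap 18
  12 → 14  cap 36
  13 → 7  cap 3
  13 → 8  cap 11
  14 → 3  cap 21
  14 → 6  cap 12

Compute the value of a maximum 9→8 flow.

Maximum flow value: 53

augment #1: 9→12→6→8 bottleneck 12, total now 12
augment #2: 9→14→6→8 bottleneck 12, total now 24
augment #3: 9→2→0→13→8 bottleneck 11, total now 35
augment #4: 9→10→4→6→8 bottleneck 2, total now 37
augment #5: 9→2→0→12→6→8 bottleneck 6, total now 43
augment #6: 9→2→0→12→4→6→8 bottleneck 1, total now 44
augment #7: 9→2→0→13→7→1→8 bottleneck 3, total now 47
augment #8: 9→3→11→12→4→6→8 bottleneck 2, total now 49
augment #9: 9→3→11→12→4→7→1→8 bottleneck 4, total now 53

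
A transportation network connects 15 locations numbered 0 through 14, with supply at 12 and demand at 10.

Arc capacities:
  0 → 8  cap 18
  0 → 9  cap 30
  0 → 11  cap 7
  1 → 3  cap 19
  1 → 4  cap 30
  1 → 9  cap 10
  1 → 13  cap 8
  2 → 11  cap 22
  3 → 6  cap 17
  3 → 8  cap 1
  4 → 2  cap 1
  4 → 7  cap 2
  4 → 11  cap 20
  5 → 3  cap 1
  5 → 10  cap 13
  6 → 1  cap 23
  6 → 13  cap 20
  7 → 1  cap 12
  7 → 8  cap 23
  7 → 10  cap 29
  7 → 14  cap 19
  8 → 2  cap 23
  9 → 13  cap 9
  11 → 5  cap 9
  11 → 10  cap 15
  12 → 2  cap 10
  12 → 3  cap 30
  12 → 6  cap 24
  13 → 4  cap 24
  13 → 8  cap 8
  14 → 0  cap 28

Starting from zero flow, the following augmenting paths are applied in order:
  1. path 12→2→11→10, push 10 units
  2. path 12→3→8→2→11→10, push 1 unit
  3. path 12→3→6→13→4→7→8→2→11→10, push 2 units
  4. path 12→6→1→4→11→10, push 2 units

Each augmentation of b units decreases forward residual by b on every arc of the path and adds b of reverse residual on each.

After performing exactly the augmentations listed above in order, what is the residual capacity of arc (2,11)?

Residual capacity of (2,11): 9

after path 1 (12→2→11→10, push 10): res(2,11)=12
after path 2 (12→3→8→2→11→10, push 1): res(2,11)=11
after path 3 (12→3→6→13→4→7→8→2→11→10, push 2): res(2,11)=9
after path 4 (12→6→1→4→11→10, push 2): res(2,11)=9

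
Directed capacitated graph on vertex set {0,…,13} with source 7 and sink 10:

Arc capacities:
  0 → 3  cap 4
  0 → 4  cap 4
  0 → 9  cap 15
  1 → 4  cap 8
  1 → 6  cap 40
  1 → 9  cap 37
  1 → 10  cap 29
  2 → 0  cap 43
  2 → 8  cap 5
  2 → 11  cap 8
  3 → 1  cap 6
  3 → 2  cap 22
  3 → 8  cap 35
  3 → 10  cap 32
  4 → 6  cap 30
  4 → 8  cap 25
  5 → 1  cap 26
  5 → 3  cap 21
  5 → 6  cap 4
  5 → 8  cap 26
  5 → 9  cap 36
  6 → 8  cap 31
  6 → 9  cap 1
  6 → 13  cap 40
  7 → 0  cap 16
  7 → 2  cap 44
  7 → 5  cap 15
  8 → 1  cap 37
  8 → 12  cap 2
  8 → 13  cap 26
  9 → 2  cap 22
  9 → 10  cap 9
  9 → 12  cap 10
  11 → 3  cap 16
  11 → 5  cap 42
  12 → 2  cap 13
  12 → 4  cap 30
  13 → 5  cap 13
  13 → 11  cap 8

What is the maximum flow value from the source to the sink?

augment #1: 7→0→3→10 bottleneck 4, total now 4
augment #2: 7→0→9→10 bottleneck 9, total now 13
augment #3: 7→5→1→10 bottleneck 15, total now 28
augment #4: 7→2→8→1→10 bottleneck 5, total now 33
augment #5: 7→2→11→3→10 bottleneck 8, total now 41
augment #6: 7→0→4→8→1→10 bottleneck 3, total now 44
augment #7: 7→2→0→4→8→1→10 bottleneck 1, total now 45
augment #8: 7→2→0→9→12→4→8→1→10 bottleneck 5, total now 50
augment #9: 7→2→0→9→12→4→6→13→5→3→10 bottleneck 1, total now 51

Maximum flow value: 51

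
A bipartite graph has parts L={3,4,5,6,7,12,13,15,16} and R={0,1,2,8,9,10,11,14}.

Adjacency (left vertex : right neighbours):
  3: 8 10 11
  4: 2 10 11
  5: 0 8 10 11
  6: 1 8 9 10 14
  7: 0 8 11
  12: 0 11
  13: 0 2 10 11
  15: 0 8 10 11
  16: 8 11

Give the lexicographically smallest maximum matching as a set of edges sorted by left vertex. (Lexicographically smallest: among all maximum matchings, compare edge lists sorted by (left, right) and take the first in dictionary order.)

|M| = 6 (so the lex-smallest maximum matching has 6 edges)
process left vertices in ascending order; for each, take the smallest-labelled available neighbour that still permits 6 edges overall, or leave it unmatched if none does
lex-smallest matching: {3-8, 4-2, 5-0, 6-1, 7-11, 13-10}

Lex-smallest maximum matching: {(3,8), (4,2), (5,0), (6,1), (7,11), (13,10)}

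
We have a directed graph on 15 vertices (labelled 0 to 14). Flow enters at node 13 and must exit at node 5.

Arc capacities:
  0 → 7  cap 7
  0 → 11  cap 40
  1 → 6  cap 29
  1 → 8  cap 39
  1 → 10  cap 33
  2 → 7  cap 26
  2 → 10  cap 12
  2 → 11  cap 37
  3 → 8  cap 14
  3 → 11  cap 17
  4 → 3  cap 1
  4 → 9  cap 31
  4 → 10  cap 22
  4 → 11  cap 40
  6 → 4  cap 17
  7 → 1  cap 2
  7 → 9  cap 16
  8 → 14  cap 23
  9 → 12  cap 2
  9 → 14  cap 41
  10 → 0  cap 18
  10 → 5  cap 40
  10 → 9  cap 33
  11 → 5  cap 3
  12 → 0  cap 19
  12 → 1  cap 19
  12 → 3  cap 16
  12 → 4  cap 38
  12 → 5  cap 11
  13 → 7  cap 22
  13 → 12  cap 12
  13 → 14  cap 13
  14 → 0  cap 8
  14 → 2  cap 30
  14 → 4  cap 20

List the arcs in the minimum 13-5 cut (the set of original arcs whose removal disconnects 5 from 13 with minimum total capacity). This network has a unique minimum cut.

augment #1: 13→12→5 push 11
augment #2: 13→7→1→10→5 push 2
augment #3: 13→12→0→11→5 push 1
augment #4: 13→14→0→11→5 push 2
augment #5: 13→14→2→10→5 push 11
augment #6: 13→7→9→12→1→10→5 push 2
augment #7: 13→7→9→14→2→10→5 push 1
augment #8: 13→7→9→14→4→10→5 push 13
max flow = 43; residual-reachable set from 13 gives S-side
cut edges (S→T): {(7,1), (7,9), (13,12), (13,14)} total cap 43

Min-cut arcs: {(7,1), (7,9), (13,12), (13,14)} (total capacity 43)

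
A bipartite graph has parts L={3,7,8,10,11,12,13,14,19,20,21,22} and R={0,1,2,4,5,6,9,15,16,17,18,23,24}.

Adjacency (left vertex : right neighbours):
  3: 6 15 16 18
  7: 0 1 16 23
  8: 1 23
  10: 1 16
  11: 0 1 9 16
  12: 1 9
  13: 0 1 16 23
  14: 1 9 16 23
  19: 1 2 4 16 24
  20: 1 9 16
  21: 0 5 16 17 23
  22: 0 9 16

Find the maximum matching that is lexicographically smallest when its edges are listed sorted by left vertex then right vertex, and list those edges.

|M| = 8 (so the lex-smallest maximum matching has 8 edges)
process left vertices in ascending order; for each, take the smallest-labelled available neighbour that still permits 8 edges overall, or leave it unmatched if none does
lex-smallest matching: {3-6, 7-0, 8-1, 10-16, 11-9, 13-23, 19-2, 21-5}

Lex-smallest maximum matching: {(3,6), (7,0), (8,1), (10,16), (11,9), (13,23), (19,2), (21,5)}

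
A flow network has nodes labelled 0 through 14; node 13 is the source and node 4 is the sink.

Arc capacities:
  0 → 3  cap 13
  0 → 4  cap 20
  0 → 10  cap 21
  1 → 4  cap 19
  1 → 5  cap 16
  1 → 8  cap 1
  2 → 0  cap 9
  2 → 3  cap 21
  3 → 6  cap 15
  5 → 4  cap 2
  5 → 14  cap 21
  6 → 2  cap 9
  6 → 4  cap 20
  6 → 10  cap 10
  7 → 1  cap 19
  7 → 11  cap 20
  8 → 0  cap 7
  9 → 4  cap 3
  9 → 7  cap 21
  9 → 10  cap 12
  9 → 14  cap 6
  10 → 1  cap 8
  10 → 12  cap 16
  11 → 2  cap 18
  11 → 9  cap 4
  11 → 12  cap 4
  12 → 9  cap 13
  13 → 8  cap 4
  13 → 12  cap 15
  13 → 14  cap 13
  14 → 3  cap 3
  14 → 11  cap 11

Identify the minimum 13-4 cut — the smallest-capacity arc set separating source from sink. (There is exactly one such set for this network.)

augment #1: 13→8→0→4 push 4
augment #2: 13→12→9→4 push 3
augment #3: 13→14→3→6→4 push 3
augment #4: 13→12→9→7→1→4 push 10
augment #5: 13→14→11→2→0→4 push 9
augment #6: 13→14→11→2→3→6→4 push 1
max flow = 30; residual-reachable set from 13 gives S-side
cut edges (S→T): {(12,9), (13,8), (13,14)} total cap 30

Min-cut arcs: {(12,9), (13,8), (13,14)} (total capacity 30)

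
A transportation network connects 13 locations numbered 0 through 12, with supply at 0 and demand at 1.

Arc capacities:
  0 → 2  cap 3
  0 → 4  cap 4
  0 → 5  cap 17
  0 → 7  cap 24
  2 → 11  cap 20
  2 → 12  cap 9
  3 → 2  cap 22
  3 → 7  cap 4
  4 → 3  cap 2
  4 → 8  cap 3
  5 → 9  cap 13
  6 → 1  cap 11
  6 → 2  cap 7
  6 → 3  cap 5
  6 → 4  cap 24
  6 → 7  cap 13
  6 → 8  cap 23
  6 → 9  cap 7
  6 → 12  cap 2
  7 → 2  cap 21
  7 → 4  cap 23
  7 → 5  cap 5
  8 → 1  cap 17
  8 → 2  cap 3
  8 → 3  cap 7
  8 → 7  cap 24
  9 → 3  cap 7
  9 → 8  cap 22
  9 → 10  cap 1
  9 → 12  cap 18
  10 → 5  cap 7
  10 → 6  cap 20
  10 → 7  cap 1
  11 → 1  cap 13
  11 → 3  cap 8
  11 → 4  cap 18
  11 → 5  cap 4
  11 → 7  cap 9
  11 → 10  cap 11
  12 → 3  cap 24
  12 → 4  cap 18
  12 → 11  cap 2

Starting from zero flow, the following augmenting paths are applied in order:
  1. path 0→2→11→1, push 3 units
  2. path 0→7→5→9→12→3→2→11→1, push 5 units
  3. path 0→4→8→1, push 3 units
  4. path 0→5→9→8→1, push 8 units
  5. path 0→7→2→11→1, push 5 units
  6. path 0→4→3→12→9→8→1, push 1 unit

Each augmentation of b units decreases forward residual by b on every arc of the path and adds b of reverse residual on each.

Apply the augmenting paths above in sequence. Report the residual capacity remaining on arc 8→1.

after path 1 (0→2→11→1, push 3): res(8,1)=17
after path 2 (0→7→5→9→12→3→2→11→1, push 5): res(8,1)=17
after path 3 (0→4→8→1, push 3): res(8,1)=14
after path 4 (0→5→9→8→1, push 8): res(8,1)=6
after path 5 (0→7→2→11→1, push 5): res(8,1)=6
after path 6 (0→4→3→12→9→8→1, push 1): res(8,1)=5

Residual capacity of (8,1): 5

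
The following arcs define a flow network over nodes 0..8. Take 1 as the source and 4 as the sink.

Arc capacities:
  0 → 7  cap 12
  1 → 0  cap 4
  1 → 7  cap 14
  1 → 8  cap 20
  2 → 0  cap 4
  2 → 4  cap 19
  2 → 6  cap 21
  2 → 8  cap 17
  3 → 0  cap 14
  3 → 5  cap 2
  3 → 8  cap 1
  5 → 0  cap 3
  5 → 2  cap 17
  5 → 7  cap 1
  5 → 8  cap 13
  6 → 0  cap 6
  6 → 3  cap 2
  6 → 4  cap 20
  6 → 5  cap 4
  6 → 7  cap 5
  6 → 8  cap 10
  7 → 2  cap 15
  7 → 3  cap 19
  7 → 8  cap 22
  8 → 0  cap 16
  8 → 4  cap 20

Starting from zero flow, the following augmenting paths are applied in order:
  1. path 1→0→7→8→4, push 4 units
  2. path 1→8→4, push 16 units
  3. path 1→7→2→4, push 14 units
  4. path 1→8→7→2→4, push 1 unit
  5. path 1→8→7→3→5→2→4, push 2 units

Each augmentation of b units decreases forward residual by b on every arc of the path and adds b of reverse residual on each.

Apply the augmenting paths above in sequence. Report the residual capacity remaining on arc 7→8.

Residual capacity of (7,8): 21

after path 1 (1→0→7→8→4, push 4): res(7,8)=18
after path 2 (1→8→4, push 16): res(7,8)=18
after path 3 (1→7→2→4, push 14): res(7,8)=18
after path 4 (1→8→7→2→4, push 1): res(7,8)=19
after path 5 (1→8→7→3→5→2→4, push 2): res(7,8)=21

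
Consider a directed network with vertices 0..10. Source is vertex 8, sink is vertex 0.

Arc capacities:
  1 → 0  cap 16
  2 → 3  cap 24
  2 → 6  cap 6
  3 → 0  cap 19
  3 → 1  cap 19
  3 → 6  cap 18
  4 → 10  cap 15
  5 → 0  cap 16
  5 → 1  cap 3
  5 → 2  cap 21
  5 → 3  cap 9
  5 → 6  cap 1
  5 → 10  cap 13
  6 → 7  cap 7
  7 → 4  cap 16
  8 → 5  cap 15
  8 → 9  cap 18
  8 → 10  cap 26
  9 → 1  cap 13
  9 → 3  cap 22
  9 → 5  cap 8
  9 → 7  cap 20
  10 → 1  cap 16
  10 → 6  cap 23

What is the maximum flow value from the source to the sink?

augment #1: 8→5→0 bottleneck 15, total now 15
augment #2: 8→9→1→0 bottleneck 13, total now 28
augment #3: 8→9→3→0 bottleneck 5, total now 33
augment #4: 8→10→1→0 bottleneck 3, total now 36
augment #5: 8→10→1→9→3→0 bottleneck 13, total now 49

Maximum flow value: 49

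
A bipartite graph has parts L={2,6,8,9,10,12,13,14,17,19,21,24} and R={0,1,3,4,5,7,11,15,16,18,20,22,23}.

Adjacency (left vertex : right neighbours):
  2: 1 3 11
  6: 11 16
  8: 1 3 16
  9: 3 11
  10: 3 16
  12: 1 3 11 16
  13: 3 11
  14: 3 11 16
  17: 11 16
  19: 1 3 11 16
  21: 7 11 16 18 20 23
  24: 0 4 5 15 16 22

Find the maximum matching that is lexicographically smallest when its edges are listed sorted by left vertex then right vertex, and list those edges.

|M| = 6 (so the lex-smallest maximum matching has 6 edges)
process left vertices in ascending order; for each, take the smallest-labelled available neighbour that still permits 6 edges overall, or leave it unmatched if none does
lex-smallest matching: {2-1, 6-11, 8-3, 10-16, 21-7, 24-0}

Lex-smallest maximum matching: {(2,1), (6,11), (8,3), (10,16), (21,7), (24,0)}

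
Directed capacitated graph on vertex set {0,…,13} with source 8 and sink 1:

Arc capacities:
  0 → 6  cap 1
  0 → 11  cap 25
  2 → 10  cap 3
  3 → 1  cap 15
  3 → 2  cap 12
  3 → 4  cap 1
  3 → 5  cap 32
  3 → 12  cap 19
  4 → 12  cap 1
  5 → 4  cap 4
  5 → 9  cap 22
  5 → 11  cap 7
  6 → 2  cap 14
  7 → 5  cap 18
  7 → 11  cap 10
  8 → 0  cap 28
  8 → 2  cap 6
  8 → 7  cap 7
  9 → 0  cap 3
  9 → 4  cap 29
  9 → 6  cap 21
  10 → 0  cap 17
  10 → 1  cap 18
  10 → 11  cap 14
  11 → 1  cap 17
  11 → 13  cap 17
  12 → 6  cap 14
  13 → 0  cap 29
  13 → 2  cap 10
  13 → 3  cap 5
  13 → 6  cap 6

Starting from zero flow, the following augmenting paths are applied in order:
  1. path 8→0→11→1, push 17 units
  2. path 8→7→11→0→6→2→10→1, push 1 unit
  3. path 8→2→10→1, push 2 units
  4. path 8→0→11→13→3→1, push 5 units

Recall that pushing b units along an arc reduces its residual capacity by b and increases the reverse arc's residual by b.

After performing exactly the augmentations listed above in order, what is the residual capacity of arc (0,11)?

Residual capacity of (0,11): 4

after path 1 (8→0→11→1, push 17): res(0,11)=8
after path 2 (8→7→11→0→6→2→10→1, push 1): res(0,11)=9
after path 3 (8→2→10→1, push 2): res(0,11)=9
after path 4 (8→0→11→13→3→1, push 5): res(0,11)=4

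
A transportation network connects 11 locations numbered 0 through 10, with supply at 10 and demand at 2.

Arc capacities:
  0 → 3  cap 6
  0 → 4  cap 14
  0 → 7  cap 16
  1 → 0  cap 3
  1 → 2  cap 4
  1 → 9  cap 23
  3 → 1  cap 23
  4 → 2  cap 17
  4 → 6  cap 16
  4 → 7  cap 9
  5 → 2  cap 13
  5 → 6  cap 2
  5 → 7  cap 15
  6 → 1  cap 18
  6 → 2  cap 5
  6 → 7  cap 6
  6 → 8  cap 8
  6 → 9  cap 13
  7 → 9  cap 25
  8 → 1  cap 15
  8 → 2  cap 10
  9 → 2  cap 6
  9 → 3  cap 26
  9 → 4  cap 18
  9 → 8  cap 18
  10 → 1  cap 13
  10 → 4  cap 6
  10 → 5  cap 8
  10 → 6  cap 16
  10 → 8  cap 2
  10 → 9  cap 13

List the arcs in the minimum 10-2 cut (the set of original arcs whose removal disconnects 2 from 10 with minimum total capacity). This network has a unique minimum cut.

Min-cut arcs: {(1,2), (4,2), (6,2), (8,2), (9,2), (10,5)} (total capacity 50)

augment #1: 10→1→2 push 4
augment #2: 10→4→2 push 6
augment #3: 10→5→2 push 8
augment #4: 10→6→2 push 5
augment #5: 10→8→2 push 2
augment #6: 10→9→2 push 6
augment #7: 10→6→8→2 push 8
augment #8: 10→9→4→2 push 7
augment #9: 10→1→0→4→2 push 3
augment #10: 10→1→9→4→2 push 1
max flow = 50; residual-reachable set from 10 gives S-side
cut edges (S→T): {(1,2), (4,2), (6,2), (8,2), (9,2), (10,5)} total cap 50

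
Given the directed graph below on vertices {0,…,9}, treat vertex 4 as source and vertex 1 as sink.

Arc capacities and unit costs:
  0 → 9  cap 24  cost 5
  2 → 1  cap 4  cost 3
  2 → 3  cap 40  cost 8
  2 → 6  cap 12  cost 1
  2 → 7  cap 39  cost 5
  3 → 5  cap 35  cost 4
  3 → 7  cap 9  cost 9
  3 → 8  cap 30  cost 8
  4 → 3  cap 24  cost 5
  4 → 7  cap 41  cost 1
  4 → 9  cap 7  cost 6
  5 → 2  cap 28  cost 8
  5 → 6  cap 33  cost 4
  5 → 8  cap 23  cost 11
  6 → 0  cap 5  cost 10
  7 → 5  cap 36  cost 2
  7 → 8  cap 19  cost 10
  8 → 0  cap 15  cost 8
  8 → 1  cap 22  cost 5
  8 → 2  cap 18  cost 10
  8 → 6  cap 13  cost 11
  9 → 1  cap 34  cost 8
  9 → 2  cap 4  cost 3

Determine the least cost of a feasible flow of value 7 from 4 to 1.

Minimum cost for 7 units: 90

shortest-cost path #1: 4→9→2→1 push 4 @ unit cost 12 (adds 48)
shortest-cost path #2: 4→9→1 push 3 @ unit cost 14 (adds 42)
total cost = 90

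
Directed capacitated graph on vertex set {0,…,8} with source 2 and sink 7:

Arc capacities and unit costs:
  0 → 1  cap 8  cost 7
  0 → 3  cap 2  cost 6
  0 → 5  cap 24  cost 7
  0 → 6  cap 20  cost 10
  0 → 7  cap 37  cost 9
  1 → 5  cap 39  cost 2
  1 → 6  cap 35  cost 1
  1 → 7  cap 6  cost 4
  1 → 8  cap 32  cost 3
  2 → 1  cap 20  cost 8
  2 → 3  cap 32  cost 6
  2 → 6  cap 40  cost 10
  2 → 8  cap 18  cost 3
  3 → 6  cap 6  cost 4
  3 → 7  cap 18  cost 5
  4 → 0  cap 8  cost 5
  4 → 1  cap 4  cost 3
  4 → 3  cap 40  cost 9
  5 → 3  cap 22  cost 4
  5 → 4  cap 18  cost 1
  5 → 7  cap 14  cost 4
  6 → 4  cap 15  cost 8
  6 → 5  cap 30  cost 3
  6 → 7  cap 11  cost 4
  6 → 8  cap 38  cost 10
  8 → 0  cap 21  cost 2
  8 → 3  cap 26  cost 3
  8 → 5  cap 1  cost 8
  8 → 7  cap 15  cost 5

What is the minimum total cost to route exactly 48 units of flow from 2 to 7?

shortest-cost path #1: 2→8→7 push 15 @ unit cost 8 (adds 120)
shortest-cost path #2: 2→3→7 push 18 @ unit cost 11 (adds 198)
shortest-cost path #3: 2→1→7 push 6 @ unit cost 12 (adds 72)
shortest-cost path #4: 2→1→6→7 push 9 @ unit cost 13 (adds 117)
total cost = 507

Minimum cost for 48 units: 507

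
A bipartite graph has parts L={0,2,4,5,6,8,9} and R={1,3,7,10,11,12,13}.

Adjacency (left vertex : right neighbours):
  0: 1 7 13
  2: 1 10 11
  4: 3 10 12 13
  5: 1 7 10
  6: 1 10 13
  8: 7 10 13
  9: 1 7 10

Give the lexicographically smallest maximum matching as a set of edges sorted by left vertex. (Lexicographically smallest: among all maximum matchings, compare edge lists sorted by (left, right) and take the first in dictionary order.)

Lex-smallest maximum matching: {(0,1), (2,11), (4,3), (5,7), (6,10), (8,13)}

|M| = 6 (so the lex-smallest maximum matching has 6 edges)
process left vertices in ascending order; for each, take the smallest-labelled available neighbour that still permits 6 edges overall, or leave it unmatched if none does
lex-smallest matching: {0-1, 2-11, 4-3, 5-7, 6-10, 8-13}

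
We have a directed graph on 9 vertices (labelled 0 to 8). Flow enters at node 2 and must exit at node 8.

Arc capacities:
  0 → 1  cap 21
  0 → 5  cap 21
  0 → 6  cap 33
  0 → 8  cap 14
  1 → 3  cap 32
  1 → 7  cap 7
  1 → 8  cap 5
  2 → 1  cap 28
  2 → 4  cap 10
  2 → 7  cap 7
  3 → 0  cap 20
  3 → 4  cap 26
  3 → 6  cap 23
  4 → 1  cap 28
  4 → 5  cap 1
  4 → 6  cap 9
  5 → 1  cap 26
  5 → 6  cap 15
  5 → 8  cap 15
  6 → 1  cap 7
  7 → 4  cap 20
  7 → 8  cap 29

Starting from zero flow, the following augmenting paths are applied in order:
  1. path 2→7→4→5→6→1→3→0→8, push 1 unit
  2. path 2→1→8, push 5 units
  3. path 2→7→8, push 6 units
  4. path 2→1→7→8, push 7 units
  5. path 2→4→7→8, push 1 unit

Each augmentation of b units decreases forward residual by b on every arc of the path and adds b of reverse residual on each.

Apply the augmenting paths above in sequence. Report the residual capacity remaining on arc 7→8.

after path 1 (2→7→4→5→6→1→3→0→8, push 1): res(7,8)=29
after path 2 (2→1→8, push 5): res(7,8)=29
after path 3 (2→7→8, push 6): res(7,8)=23
after path 4 (2→1→7→8, push 7): res(7,8)=16
after path 5 (2→4→7→8, push 1): res(7,8)=15

Residual capacity of (7,8): 15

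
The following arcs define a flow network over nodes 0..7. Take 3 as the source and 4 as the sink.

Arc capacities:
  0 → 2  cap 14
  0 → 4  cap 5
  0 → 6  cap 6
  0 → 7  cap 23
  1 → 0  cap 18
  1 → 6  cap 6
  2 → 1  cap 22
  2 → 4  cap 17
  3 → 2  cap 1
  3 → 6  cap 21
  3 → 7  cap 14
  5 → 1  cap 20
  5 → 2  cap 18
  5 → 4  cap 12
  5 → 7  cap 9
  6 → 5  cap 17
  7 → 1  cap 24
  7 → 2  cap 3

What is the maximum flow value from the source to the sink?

augment #1: 3→2→4 bottleneck 1, total now 1
augment #2: 3→6→5→4 bottleneck 12, total now 13
augment #3: 3→7→2→4 bottleneck 3, total now 16
augment #4: 3→6→5→2→4 bottleneck 5, total now 21
augment #5: 3→7→1→0→4 bottleneck 5, total now 26
augment #6: 3→7→1→0→2→4 bottleneck 6, total now 32

Maximum flow value: 32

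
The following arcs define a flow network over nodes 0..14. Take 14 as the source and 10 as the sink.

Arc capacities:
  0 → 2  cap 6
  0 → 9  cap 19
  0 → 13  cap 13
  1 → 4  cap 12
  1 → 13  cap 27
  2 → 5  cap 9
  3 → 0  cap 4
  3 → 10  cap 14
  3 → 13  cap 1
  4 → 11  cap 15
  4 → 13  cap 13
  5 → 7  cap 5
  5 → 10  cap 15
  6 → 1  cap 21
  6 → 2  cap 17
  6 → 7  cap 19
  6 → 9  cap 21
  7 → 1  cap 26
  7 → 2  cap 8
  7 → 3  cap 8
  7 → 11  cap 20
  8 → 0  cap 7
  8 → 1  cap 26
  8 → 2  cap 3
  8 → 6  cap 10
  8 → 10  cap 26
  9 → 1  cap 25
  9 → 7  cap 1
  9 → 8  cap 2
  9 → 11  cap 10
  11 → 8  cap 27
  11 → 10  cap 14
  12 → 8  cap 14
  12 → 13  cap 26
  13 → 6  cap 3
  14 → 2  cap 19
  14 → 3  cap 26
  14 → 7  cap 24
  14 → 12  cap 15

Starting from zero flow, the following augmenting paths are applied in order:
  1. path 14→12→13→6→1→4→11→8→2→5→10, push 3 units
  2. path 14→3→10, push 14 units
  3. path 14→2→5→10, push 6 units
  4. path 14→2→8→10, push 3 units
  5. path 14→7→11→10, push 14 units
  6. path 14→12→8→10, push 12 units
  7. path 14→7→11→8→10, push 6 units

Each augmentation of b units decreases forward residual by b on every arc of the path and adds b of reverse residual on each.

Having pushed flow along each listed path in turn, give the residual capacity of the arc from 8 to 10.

Residual capacity of (8,10): 5

after path 1 (14→12→13→6→1→4→11→8→2→5→10, push 3): res(8,10)=26
after path 2 (14→3→10, push 14): res(8,10)=26
after path 3 (14→2→5→10, push 6): res(8,10)=26
after path 4 (14→2→8→10, push 3): res(8,10)=23
after path 5 (14→7→11→10, push 14): res(8,10)=23
after path 6 (14→12→8→10, push 12): res(8,10)=11
after path 7 (14→7→11→8→10, push 6): res(8,10)=5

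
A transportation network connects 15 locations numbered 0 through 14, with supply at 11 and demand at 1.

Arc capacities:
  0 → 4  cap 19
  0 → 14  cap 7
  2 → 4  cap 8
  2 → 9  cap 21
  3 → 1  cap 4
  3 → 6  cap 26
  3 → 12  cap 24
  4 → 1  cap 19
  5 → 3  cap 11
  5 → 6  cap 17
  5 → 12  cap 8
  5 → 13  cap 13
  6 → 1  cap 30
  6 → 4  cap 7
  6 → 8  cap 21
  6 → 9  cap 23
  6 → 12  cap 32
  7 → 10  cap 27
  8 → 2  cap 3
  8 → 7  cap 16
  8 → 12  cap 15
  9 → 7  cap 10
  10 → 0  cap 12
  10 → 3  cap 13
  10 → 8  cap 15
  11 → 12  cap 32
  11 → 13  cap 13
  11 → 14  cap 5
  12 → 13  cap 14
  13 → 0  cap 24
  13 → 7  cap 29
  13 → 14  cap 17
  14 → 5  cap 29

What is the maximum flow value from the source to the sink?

augment #1: 11→13→0→4→1 bottleneck 13, total now 13
augment #2: 11→14→5→3→1 bottleneck 4, total now 17
augment #3: 11→14→5→6→1 bottleneck 1, total now 18
augment #4: 11→12→13→0→4→1 bottleneck 6, total now 24
augment #5: 11→12→13→14→5→6→1 bottleneck 8, total now 32

Maximum flow value: 32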